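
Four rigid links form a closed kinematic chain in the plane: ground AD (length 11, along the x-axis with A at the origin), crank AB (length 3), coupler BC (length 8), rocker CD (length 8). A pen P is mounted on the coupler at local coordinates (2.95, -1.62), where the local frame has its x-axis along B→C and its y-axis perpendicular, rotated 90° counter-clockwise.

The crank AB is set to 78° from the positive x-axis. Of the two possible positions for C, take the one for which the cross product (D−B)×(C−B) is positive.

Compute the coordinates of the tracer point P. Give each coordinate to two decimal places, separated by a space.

A=(0,0), D=(11.00,0)
B = A + 3.00·(cos78°, sin78°) = (0.6237, 2.9344)
|BD| = 10.7832
circle(B,8.00) ∩ circle(D,8.00): a=5.3916, h=5.9102
  candidates: C₊=(7.4202,7.1544) cross=63.731; C₋=(4.2035,-4.2199) cross=-63.731
  mode + wants cross > 0 → take C=(7.4202,7.1544) (cross=63.731)
ex = (C−B)/|BC| = (0.8496,0.5275); ey = (-0.5275,0.8496)
P = B + 2.95·ex + -1.62·ey = (3.9845,3.1143)

3.98 3.11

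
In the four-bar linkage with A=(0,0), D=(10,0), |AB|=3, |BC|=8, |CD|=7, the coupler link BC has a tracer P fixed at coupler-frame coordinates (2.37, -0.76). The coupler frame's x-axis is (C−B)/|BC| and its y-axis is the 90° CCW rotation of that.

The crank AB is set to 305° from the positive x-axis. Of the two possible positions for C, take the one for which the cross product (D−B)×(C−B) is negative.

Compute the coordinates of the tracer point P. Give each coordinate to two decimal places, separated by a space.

A=(0,0), D=(10.00,0)
B = A + 3.00·(cos305°, sin305°) = (1.7207, -2.4575)
|BD| = 8.6363
circle(B,8.00) ∩ circle(D,7.00): a=5.1866, h=6.0909
  candidates: C₊=(4.9597,4.8575) cross=52.603; C₋=(8.4261,-6.8208) cross=-52.603
  mode - wants cross < 0 → take C=(8.4261,-6.8208) (cross=-52.603)
ex = (C−B)/|BC| = (0.8382,-0.5454); ey = (0.5454,0.8382)
P = B + 2.37·ex + -0.76·ey = (3.2927,-4.3871)

3.29 -4.39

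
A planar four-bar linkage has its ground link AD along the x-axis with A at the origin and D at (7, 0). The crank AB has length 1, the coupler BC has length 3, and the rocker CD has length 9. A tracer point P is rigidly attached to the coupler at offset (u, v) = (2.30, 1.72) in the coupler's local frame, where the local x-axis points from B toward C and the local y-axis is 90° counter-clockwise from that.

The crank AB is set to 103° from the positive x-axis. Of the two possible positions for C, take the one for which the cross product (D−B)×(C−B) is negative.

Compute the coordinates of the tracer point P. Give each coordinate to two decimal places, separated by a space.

A=(0,0), D=(7.00,0)
B = A + 1.00·(cos103°, sin103°) = (-0.2250, 0.9744)
|BD| = 7.2904
circle(B,3.00) ∩ circle(D,9.00): a=-1.2929, h=2.7071
  candidates: C₊=(-1.1444,3.8300) cross=19.736; C₋=(-1.8680,-1.5357) cross=-19.736
  mode - wants cross < 0 → take C=(-1.8680,-1.5357) (cross=-19.736)
ex = (C−B)/|BC| = (-0.5477,-0.8367); ey = (0.8367,-0.5477)
P = B + 2.30·ex + 1.72·ey = (-0.0455,-1.8920)

-0.05 -1.89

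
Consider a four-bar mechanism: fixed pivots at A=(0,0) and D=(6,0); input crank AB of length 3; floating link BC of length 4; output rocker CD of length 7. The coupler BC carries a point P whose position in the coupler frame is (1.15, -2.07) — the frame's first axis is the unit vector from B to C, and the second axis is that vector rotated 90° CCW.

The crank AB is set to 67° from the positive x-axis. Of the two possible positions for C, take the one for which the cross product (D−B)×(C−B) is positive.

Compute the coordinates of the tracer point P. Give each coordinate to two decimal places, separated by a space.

A=(0,0), D=(6.00,0)
B = A + 3.00·(cos67°, sin67°) = (1.1722, 2.7615)
|BD| = 5.5618
circle(B,4.00) ∩ circle(D,7.00): a=-0.1858, h=3.9957
  candidates: C₊=(2.9949,6.3221) cross=22.223; C₋=(-0.9730,-0.6146) cross=-22.223
  mode + wants cross > 0 → take C=(2.9949,6.3221) (cross=22.223)
ex = (C−B)/|BC| = (0.4557,0.8902); ey = (-0.8902,0.4557)
P = B + 1.15·ex + -2.07·ey = (3.5388,2.8420)

3.54 2.84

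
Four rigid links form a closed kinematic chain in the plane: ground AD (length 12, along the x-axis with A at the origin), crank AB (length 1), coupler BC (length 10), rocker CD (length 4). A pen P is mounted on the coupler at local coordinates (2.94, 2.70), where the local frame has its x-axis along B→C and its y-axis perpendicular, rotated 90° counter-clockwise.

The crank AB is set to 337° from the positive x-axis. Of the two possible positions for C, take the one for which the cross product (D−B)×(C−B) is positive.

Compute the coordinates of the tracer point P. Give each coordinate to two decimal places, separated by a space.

2.57 3.25

A=(0,0), D=(12.00,0)
B = A + 1.00·(cos337°, sin337°) = (0.9205, -0.3907)
|BD| = 11.0864
circle(B,10.00) ∩ circle(D,4.00): a=9.3316, h=3.5946
  candidates: C₊=(10.1196,3.5305) cross=39.851; C₋=(10.3730,-3.6542) cross=-39.851
  mode + wants cross > 0 → take C=(10.1196,3.5305) (cross=39.851)
ex = (C−B)/|BC| = (0.9199,0.3921); ey = (-0.3921,0.9199)
P = B + 2.94·ex + 2.70·ey = (2.5663,3.2459)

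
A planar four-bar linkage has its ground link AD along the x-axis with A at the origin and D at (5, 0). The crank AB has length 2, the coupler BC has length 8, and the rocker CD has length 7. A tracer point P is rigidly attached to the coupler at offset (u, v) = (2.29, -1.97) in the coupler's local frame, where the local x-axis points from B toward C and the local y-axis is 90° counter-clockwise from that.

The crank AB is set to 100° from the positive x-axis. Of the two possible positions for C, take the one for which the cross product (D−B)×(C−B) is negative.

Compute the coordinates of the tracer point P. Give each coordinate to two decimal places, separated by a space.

-1.84 -0.66

A=(0,0), D=(5.00,0)
B = A + 2.00·(cos100°, sin100°) = (-0.3473, 1.9696)
|BD| = 5.6985
circle(B,8.00) ∩ circle(D,7.00): a=4.1654, h=6.8300
  candidates: C₊=(5.9221,6.9390) cross=38.921; C₋=(1.2007,-5.8792) cross=-38.921
  mode - wants cross < 0 → take C=(1.2007,-5.8792) (cross=-38.921)
ex = (C−B)/|BC| = (0.1935,-0.9811); ey = (0.9811,0.1935)
P = B + 2.29·ex + -1.97·ey = (-1.8370,-0.6583)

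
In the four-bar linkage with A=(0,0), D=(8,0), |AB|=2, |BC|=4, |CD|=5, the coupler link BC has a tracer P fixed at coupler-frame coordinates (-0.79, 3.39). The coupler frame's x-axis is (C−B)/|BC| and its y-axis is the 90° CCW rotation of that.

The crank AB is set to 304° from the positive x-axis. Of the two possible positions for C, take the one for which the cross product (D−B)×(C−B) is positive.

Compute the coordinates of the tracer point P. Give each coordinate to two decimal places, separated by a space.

-2.16 -0.47

A=(0,0), D=(8.00,0)
B = A + 2.00·(cos304°, sin304°) = (1.1184, -1.6581)
|BD| = 7.0785
circle(B,4.00) ∩ circle(D,5.00): a=2.9035, h=2.7513
  candidates: C₊=(3.2967,1.6968) cross=19.475; C₋=(4.5856,-3.6527) cross=-19.475
  mode + wants cross > 0 → take C=(3.2967,1.6968) (cross=19.475)
ex = (C−B)/|BC| = (0.5446,0.8387); ey = (-0.8387,0.5446)
P = B + -0.79·ex + 3.39·ey = (-2.1551,-0.4745)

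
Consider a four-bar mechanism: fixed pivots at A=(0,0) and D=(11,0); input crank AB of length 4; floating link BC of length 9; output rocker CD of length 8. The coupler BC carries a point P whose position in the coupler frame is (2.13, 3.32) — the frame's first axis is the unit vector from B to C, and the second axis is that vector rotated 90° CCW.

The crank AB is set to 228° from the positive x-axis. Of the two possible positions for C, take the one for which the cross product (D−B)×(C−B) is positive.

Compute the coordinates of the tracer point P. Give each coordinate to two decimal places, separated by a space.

-3.49 0.89

A=(0,0), D=(11.00,0)
B = A + 4.00·(cos228°, sin228°) = (-2.6765, -2.9726)
|BD| = 13.9958
circle(B,9.00) ∩ circle(D,8.00): a=7.6052, h=4.8125
  candidates: C₊=(3.7331,3.3454) cross=67.355; C₋=(5.7773,-6.0600) cross=-67.355
  mode + wants cross > 0 → take C=(3.7331,3.3454) (cross=67.355)
ex = (C−B)/|BC| = (0.7122,0.7020); ey = (-0.7020,0.7122)
P = B + 2.13·ex + 3.32·ey = (-3.4902,0.8871)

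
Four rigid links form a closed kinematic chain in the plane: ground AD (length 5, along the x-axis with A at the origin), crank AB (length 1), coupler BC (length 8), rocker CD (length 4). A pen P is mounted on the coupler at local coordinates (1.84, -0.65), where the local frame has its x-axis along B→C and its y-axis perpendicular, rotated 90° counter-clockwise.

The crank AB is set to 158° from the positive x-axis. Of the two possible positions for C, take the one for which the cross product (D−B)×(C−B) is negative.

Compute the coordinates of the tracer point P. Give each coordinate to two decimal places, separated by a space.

A=(0,0), D=(5.00,0)
B = A + 1.00·(cos158°, sin158°) = (-0.9272, 0.3746)
|BD| = 5.9390
circle(B,8.00) ∩ circle(D,4.00): a=7.0106, h=3.8538
  candidates: C₊=(6.3125,3.7785) cross=22.888; C₋=(5.8264,-3.9137) cross=-22.888
  mode - wants cross < 0 → take C=(5.8264,-3.9137) (cross=-22.888)
ex = (C−B)/|BC| = (0.8442,-0.5360); ey = (0.5360,0.8442)
P = B + 1.84·ex + -0.65·ey = (0.2777,-1.1604)

0.28 -1.16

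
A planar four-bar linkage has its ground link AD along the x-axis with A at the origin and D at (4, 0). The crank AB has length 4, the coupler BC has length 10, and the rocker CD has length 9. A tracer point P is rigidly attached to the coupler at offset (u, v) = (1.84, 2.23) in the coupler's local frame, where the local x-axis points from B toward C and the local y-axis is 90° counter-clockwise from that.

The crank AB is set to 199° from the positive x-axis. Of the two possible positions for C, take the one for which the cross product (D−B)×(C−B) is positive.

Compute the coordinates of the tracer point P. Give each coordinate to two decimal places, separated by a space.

-5.18 1.23

A=(0,0), D=(4.00,0)
B = A + 4.00·(cos199°, sin199°) = (-3.7821, -1.3023)
|BD| = 7.8903
circle(B,10.00) ∩ circle(D,9.00): a=5.1492, h=8.5724
  candidates: C₊=(-0.1184,8.0024) cross=67.639; C₋=(2.7113,-8.9073) cross=-67.639
  mode + wants cross > 0 → take C=(-0.1184,8.0024) (cross=67.639)
ex = (C−B)/|BC| = (0.3664,0.9305); ey = (-0.9305,0.3664)
P = B + 1.84·ex + 2.23·ey = (-5.1829,1.2268)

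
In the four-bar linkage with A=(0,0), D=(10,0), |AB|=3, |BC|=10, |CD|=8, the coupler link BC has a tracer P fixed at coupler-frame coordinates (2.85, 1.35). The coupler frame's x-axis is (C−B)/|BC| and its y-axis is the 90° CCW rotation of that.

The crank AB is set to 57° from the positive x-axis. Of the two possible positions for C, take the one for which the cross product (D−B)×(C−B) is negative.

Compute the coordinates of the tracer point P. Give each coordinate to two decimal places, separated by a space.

A=(0,0), D=(10.00,0)
B = A + 3.00·(cos57°, sin57°) = (1.6339, 2.5160)
|BD| = 8.7362
circle(B,10.00) ∩ circle(D,8.00): a=6.4285, h=7.6599
  candidates: C₊=(9.9961,8.0000) cross=66.919; C₋=(5.5840,-6.6708) cross=-66.919
  mode - wants cross < 0 → take C=(5.5840,-6.6708) (cross=-66.919)
ex = (C−B)/|BC| = (0.3950,-0.9187); ey = (0.9187,0.3950)
P = B + 2.85·ex + 1.35·ey = (3.9999,0.4310)

4.00 0.43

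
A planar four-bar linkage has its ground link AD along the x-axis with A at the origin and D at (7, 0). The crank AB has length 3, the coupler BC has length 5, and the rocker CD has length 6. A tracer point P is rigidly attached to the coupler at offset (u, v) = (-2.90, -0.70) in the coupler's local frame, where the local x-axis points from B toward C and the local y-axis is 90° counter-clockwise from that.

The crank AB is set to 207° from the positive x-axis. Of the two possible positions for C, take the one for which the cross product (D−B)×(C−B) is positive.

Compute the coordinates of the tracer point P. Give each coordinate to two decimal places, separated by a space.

A=(0,0), D=(7.00,0)
B = A + 3.00·(cos207°, sin207°) = (-2.6730, -1.3620)
|BD| = 9.7684
circle(B,5.00) ∩ circle(D,6.00): a=4.3212, h=2.5154
  candidates: C₊=(1.2552,1.7314) cross=24.572; C₋=(1.9567,-3.2504) cross=-24.572
  mode + wants cross > 0 → take C=(1.2552,1.7314) (cross=24.572)
ex = (C−B)/|BC| = (0.7857,0.6187); ey = (-0.6187,0.7857)
P = B + -2.90·ex + -0.70·ey = (-4.5183,-3.7061)

-4.52 -3.71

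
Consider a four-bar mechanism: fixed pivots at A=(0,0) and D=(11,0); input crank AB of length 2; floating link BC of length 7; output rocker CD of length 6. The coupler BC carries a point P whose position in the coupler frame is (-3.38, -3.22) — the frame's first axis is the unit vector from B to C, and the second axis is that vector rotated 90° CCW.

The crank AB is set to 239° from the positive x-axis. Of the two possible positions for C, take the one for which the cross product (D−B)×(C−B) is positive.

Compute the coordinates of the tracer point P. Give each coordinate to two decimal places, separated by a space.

A=(0,0), D=(11.00,0)
B = A + 2.00·(cos239°, sin239°) = (-1.0301, -1.7143)
|BD| = 12.1516
circle(B,7.00) ∩ circle(D,6.00): a=6.6107, h=2.3018
  candidates: C₊=(5.1898,1.4971) cross=27.971; C₋=(5.8393,-3.0605) cross=-27.971
  mode + wants cross > 0 → take C=(5.1898,1.4971) (cross=27.971)
ex = (C−B)/|BC| = (0.8886,0.4588); ey = (-0.4588,0.8886)
P = B + -3.38·ex + -3.22·ey = (-2.5561,-6.1261)

-2.56 -6.13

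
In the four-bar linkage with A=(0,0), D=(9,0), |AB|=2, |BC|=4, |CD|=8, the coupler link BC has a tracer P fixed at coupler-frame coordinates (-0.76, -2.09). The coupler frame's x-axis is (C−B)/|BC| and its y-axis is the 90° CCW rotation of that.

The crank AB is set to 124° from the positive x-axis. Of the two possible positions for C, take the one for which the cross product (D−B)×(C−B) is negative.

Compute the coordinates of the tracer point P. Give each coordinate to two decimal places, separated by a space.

-3.27 1.09

A=(0,0), D=(9.00,0)
B = A + 2.00·(cos124°, sin124°) = (-1.1184, 1.6581)
|BD| = 10.2533
circle(B,4.00) ∩ circle(D,8.00): a=2.7860, h=2.8703
  candidates: C₊=(2.0951,4.0400) cross=29.430; C₋=(1.1668,-1.6249) cross=-29.430
  mode - wants cross < 0 → take C=(1.1668,-1.6249) (cross=-29.430)
ex = (C−B)/|BC| = (0.5713,-0.8208); ey = (0.8208,0.5713)
P = B + -0.76·ex + -2.09·ey = (-3.2679,1.0879)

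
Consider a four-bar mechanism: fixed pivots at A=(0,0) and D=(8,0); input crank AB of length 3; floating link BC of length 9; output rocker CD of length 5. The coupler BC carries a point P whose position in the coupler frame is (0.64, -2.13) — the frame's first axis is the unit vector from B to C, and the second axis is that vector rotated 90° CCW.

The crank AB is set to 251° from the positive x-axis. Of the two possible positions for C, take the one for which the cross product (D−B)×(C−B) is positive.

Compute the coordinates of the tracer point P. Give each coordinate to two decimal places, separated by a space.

A=(0,0), D=(8.00,0)
B = A + 3.00·(cos251°, sin251°) = (-0.9767, -2.8366)
|BD| = 9.4142
circle(B,9.00) ∩ circle(D,5.00): a=7.6813, h=4.6901
  candidates: C₊=(4.9345,3.9500) cross=44.154; C₋=(7.7608,-4.9943) cross=-44.154
  mode + wants cross > 0 → take C=(4.9345,3.9500) (cross=44.154)
ex = (C−B)/|BC| = (0.6568,0.7541); ey = (-0.7541,0.6568)
P = B + 0.64·ex + -2.13·ey = (1.0498,-3.7529)

1.05 -3.75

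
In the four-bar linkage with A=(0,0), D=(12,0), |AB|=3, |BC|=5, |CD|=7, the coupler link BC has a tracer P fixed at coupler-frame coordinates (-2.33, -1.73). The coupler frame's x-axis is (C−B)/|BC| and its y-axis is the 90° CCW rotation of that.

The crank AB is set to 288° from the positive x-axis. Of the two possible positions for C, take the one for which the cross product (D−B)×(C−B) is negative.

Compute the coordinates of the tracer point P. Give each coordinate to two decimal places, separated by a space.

-1.59 -4.31

A=(0,0), D=(12.00,0)
B = A + 3.00·(cos288°, sin288°) = (0.9271, -2.8532)
|BD| = 11.4346
circle(B,5.00) ∩ circle(D,7.00): a=4.6679, h=1.7919
  candidates: C₊=(5.0002,0.0468) cross=20.490; C₋=(5.8944,-3.4237) cross=-20.490
  mode - wants cross < 0 → take C=(5.8944,-3.4237) (cross=-20.490)
ex = (C−B)/|BC| = (0.9935,-0.1141); ey = (0.1141,0.9935)
P = B + -2.33·ex + -1.73·ey = (-1.5851,-4.3060)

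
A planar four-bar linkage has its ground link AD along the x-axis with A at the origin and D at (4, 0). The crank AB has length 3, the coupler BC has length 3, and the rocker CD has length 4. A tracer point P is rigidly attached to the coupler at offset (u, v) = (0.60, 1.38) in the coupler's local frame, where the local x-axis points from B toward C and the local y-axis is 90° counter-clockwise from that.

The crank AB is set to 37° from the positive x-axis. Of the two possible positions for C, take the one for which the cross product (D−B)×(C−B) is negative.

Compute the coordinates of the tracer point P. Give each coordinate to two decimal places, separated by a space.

A=(0,0), D=(4.00,0)
B = A + 3.00·(cos37°, sin37°) = (2.3959, 1.8054)
|BD| = 2.4151
circle(B,3.00) ∩ circle(D,4.00): a=-0.2417, h=2.9903
  candidates: C₊=(4.4708,3.9722) cross=7.222; C₋=(0.0000,-0.0000) cross=-7.222
  mode - wants cross < 0 → take C=(0.0000,-0.0000) (cross=-7.222)
ex = (C−B)/|BC| = (-0.7986,-0.6018); ey = (0.6018,-0.7986)
P = B + 0.60·ex + 1.38·ey = (2.7472,0.3422)

2.75 0.34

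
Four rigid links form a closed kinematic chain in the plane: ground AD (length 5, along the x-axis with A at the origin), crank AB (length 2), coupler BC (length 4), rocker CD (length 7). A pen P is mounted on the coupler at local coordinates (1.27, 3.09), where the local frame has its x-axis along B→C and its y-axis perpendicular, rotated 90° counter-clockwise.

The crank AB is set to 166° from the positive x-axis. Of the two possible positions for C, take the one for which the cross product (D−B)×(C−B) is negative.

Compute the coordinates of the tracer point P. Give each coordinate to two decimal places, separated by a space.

A=(0,0), D=(5.00,0)
B = A + 2.00·(cos166°, sin166°) = (-1.9406, 0.4838)
|BD| = 6.9574
circle(B,4.00) ∩ circle(D,7.00): a=1.1072, h=3.8437
  candidates: C₊=(-0.5688,4.2413) cross=26.742; C₋=(-1.1034,-3.4276) cross=-26.742
  mode - wants cross < 0 → take C=(-1.1034,-3.4276) (cross=-26.742)
ex = (C−B)/|BC| = (0.2093,-0.9779); ey = (0.9779,0.2093)
P = B + 1.27·ex + 3.09·ey = (1.3468,-0.1113)

1.35 -0.11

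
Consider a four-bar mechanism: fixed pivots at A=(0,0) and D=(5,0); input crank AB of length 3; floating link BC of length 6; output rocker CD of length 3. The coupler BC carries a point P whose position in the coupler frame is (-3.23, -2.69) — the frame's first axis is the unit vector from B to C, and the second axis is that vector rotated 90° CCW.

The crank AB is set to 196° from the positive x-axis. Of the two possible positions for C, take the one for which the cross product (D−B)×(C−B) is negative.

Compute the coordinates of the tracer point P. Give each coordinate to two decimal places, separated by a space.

-6.64 -2.71

A=(0,0), D=(5.00,0)
B = A + 3.00·(cos196°, sin196°) = (-2.8838, -0.8269)
|BD| = 7.9270
circle(B,6.00) ∩ circle(D,3.00): a=5.6665, h=1.9724
  candidates: C₊=(2.5461,1.7258) cross=15.635; C₋=(2.9576,-2.1974) cross=-15.635
  mode - wants cross < 0 → take C=(2.9576,-2.1974) (cross=-15.635)
ex = (C−B)/|BC| = (0.9736,-0.2284); ey = (0.2284,0.9736)
P = B + -3.23·ex + -2.69·ey = (-6.6428,-2.7080)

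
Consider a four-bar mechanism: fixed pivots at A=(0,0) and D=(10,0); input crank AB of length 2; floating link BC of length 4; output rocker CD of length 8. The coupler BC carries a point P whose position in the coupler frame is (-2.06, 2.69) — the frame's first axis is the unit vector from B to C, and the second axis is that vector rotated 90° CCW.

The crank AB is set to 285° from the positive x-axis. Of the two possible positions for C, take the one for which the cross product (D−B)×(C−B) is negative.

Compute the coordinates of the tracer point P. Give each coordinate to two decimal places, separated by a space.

A=(0,0), D=(10.00,0)
B = A + 2.00·(cos285°, sin285°) = (0.5176, -1.9319)
|BD| = 9.6772
circle(B,4.00) ∩ circle(D,8.00): a=2.3585, h=3.2307
  candidates: C₊=(2.1837,1.7047) cross=31.264; C₋=(3.4736,-4.6267) cross=-31.264
  mode - wants cross < 0 → take C=(3.4736,-4.6267) (cross=-31.264)
ex = (C−B)/|BC| = (0.7390,-0.6737); ey = (0.6737,0.7390)
P = B + -2.06·ex + 2.69·ey = (0.8076,1.4439)

0.81 1.44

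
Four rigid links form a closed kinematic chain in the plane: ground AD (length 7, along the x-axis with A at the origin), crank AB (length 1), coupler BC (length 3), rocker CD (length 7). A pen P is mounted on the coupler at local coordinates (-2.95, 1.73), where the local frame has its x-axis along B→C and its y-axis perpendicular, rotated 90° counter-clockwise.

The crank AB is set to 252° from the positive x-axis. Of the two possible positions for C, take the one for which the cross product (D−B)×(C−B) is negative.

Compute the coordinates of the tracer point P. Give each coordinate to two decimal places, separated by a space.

-0.07 2.46

A=(0,0), D=(7.00,0)
B = A + 1.00·(cos252°, sin252°) = (-0.3090, -0.9511)
|BD| = 7.3706
circle(B,3.00) ∩ circle(D,7.00): a=0.9718, h=2.8382
  candidates: C₊=(0.2885,1.9888) cross=20.920; C₋=(1.0209,-3.6402) cross=-20.920
  mode - wants cross < 0 → take C=(1.0209,-3.6402) (cross=-20.920)
ex = (C−B)/|BC| = (0.4433,-0.8964); ey = (0.8964,0.4433)
P = B + -2.95·ex + 1.73·ey = (-0.0661,2.4602)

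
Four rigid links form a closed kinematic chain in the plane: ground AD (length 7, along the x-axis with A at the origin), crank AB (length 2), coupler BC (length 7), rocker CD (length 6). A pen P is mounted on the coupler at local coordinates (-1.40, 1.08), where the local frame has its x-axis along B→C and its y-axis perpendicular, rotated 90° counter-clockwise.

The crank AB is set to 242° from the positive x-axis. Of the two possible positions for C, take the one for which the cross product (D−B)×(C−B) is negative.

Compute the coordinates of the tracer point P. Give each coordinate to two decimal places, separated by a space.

A=(0,0), D=(7.00,0)
B = A + 2.00·(cos242°, sin242°) = (-0.9389, -1.7659)
|BD| = 8.1330
circle(B,7.00) ∩ circle(D,6.00): a=4.8657, h=5.0324
  candidates: C₊=(2.7180,4.2029) cross=40.928; C₋=(4.9034,-5.6217) cross=-40.928
  mode - wants cross < 0 → take C=(4.9034,-5.6217) (cross=-40.928)
ex = (C−B)/|BC| = (0.8346,-0.5508); ey = (0.5508,0.8346)
P = B + -1.40·ex + 1.08·ey = (-1.5125,-0.0933)

-1.51 -0.09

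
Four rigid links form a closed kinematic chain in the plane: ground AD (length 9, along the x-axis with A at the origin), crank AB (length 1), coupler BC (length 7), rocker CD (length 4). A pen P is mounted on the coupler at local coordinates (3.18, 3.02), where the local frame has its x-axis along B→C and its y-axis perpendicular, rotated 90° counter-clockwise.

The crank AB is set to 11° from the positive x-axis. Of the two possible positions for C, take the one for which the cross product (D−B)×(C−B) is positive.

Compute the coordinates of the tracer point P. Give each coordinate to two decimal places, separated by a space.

2.33 4.36

A=(0,0), D=(9.00,0)
B = A + 1.00·(cos11°, sin11°) = (0.9816, 0.1908)
|BD| = 8.0206
circle(B,7.00) ∩ circle(D,4.00): a=6.0675, h=3.4907
  candidates: C₊=(7.1305,3.5362) cross=27.998; C₋=(6.9644,-3.4433) cross=-27.998
  mode + wants cross > 0 → take C=(7.1305,3.5362) (cross=27.998)
ex = (C−B)/|BC| = (0.8784,0.4779); ey = (-0.4779,0.8784)
P = B + 3.18·ex + 3.02·ey = (2.3317,4.3634)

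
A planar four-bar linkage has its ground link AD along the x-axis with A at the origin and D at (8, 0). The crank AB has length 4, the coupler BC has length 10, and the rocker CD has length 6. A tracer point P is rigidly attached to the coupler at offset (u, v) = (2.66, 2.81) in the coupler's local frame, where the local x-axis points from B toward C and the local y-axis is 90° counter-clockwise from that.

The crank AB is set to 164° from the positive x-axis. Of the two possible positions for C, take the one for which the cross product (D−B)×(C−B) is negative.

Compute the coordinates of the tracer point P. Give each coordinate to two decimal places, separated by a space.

-0.05 1.84

A=(0,0), D=(8.00,0)
B = A + 4.00·(cos164°, sin164°) = (-3.8450, 1.1025)
|BD| = 11.8962
circle(B,10.00) ∩ circle(D,6.00): a=8.6380, h=5.0383
  candidates: C₊=(5.2228,5.3186) cross=59.936; C₋=(4.2889,-4.7146) cross=-59.936
  mode - wants cross < 0 → take C=(4.2889,-4.7146) (cross=-59.936)
ex = (C−B)/|BC| = (0.8134,-0.5817); ey = (0.5817,0.8134)
P = B + 2.66·ex + 2.81·ey = (-0.0468,1.8408)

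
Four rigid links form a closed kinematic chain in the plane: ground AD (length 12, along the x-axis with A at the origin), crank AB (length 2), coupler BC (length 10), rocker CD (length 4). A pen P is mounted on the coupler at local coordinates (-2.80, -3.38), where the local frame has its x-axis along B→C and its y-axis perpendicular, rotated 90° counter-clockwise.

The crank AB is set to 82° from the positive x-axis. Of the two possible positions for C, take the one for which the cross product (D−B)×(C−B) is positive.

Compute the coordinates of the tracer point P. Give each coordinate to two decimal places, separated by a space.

A=(0,0), D=(12.00,0)
B = A + 2.00·(cos82°, sin82°) = (0.2783, 1.9805)
|BD| = 11.8878
circle(B,10.00) ∩ circle(D,4.00): a=9.4769, h=3.1918
  candidates: C₊=(10.1546,3.5489) cross=37.944; C₋=(9.0911,-2.7456) cross=-37.944
  mode + wants cross > 0 → take C=(10.1546,3.5489) (cross=37.944)
ex = (C−B)/|BC| = (0.9876,0.1568); ey = (-0.1568,0.9876)
P = B + -2.80·ex + -3.38·ey = (-1.9569,-1.7968)

-1.96 -1.80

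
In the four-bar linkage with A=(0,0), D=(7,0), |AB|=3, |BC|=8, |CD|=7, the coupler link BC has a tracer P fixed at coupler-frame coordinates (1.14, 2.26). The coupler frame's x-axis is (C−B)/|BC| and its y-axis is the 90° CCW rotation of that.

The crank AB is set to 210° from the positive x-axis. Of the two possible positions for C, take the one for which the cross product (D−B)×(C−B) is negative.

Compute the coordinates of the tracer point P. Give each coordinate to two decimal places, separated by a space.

A=(0,0), D=(7.00,0)
B = A + 3.00·(cos210°, sin210°) = (-2.5981, -1.5000)
|BD| = 9.7146
circle(B,8.00) ∩ circle(D,7.00): a=5.6293, h=5.6842
  candidates: C₊=(2.0861,4.9853) cross=55.220; C₋=(3.8414,-6.2469) cross=-55.220
  mode - wants cross < 0 → take C=(3.8414,-6.2469) (cross=-55.220)
ex = (C−B)/|BC| = (0.8049,-0.5934); ey = (0.5934,0.8049)
P = B + 1.14·ex + 2.26·ey = (-0.3395,-0.3573)

-0.34 -0.36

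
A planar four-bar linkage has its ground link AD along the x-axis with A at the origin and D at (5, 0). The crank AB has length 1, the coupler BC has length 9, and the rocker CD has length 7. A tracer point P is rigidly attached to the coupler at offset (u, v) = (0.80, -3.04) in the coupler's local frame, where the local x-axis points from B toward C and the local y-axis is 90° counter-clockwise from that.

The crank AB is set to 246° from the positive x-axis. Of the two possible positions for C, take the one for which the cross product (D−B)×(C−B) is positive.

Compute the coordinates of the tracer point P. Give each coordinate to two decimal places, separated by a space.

A=(0,0), D=(5.00,0)
B = A + 1.00·(cos246°, sin246°) = (-0.4067, -0.9135)
|BD| = 5.4834
circle(B,9.00) ∩ circle(D,7.00): a=5.6596, h=6.9978
  candidates: C₊=(4.0079,6.9293) cross=38.371; C₋=(6.3396,-6.8706) cross=-38.371
  mode + wants cross > 0 → take C=(4.0079,6.9293) (cross=38.371)
ex = (C−B)/|BC| = (0.4905,0.8714); ey = (-0.8714,0.4905)
P = B + 0.80·ex + -3.04·ey = (2.6348,-1.7076)

2.63 -1.71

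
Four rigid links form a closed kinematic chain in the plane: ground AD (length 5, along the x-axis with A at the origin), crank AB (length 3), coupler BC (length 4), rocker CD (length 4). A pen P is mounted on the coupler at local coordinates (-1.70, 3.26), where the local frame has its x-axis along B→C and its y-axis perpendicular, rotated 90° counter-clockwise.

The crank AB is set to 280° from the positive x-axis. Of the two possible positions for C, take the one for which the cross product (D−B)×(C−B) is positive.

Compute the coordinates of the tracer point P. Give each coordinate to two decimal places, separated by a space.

-2.96 -4.14

A=(0,0), D=(5.00,0)
B = A + 3.00·(cos280°, sin280°) = (0.5209, -2.9544)
|BD| = 5.3657
circle(B,4.00) ∩ circle(D,4.00): a=2.6828, h=2.9669
  candidates: C₊=(1.1269,0.9994) cross=15.919; C₋=(4.3941,-3.9538) cross=-15.919
  mode + wants cross > 0 → take C=(1.1269,0.9994) (cross=15.919)
ex = (C−B)/|BC| = (0.1515,0.9885); ey = (-0.9885,0.1515)
P = B + -1.70·ex + 3.26·ey = (-2.9590,-4.1410)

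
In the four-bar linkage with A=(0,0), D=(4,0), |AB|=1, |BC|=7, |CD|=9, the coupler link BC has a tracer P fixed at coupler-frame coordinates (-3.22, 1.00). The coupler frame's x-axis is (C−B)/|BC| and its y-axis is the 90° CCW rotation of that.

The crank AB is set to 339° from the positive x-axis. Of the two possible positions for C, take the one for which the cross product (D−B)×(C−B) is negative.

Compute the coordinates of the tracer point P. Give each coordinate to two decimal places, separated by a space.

A=(0,0), D=(4.00,0)
B = A + 1.00·(cos339°, sin339°) = (0.9336, -0.3584)
|BD| = 3.0873
circle(B,7.00) ∩ circle(D,9.00): a=-3.6389, h=5.9798
  candidates: C₊=(-3.3748,5.1586) cross=18.461; C₋=(-1.9866,-6.7202) cross=-18.461
  mode - wants cross < 0 → take C=(-1.9866,-6.7202) (cross=-18.461)
ex = (C−B)/|BC| = (-0.4172,-0.9088); ey = (0.9088,-0.4172)
P = B + -3.22·ex + 1.00·ey = (3.1857,2.1509)

3.19 2.15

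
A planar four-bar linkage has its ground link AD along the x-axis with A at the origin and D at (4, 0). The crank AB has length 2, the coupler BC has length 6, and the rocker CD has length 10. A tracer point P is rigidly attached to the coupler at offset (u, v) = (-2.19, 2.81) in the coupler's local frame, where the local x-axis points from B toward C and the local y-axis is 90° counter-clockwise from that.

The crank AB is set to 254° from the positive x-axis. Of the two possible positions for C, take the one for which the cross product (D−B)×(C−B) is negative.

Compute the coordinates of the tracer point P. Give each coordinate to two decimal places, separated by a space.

2.82 -0.77

A=(0,0), D=(4.00,0)
B = A + 2.00·(cos254°, sin254°) = (-0.5513, -1.9225)
|BD| = 4.9407
circle(B,6.00) ∩ circle(D,10.00): a=-4.0065, h=4.4663
  candidates: C₊=(-5.9800,0.6327) cross=22.066; C₋=(-2.5041,-7.5958) cross=-22.066
  mode - wants cross < 0 → take C=(-2.5041,-7.5958) (cross=-22.066)
ex = (C−B)/|BC| = (-0.3255,-0.9456); ey = (0.9456,-0.3255)
P = B + -2.19·ex + 2.81·ey = (2.8185,-0.7663)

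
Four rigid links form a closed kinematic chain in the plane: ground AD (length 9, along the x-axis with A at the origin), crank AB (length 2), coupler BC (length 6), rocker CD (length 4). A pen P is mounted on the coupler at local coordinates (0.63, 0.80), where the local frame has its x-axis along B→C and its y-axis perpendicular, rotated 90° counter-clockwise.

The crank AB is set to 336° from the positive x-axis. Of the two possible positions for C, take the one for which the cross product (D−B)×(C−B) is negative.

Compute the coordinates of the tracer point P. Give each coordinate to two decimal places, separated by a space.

2.75 -0.39

A=(0,0), D=(9.00,0)
B = A + 2.00·(cos336°, sin336°) = (1.8271, -0.8135)
|BD| = 7.2189
circle(B,6.00) ∩ circle(D,4.00): a=4.9947, h=3.3246
  candidates: C₊=(6.4153,3.0528) cross=24.000; C₋=(7.1646,-3.5541) cross=-24.000
  mode - wants cross < 0 → take C=(7.1646,-3.5541) (cross=-24.000)
ex = (C−B)/|BC| = (0.8896,-0.4568); ey = (0.4568,0.8896)
P = B + 0.63·ex + 0.80·ey = (2.7529,-0.3896)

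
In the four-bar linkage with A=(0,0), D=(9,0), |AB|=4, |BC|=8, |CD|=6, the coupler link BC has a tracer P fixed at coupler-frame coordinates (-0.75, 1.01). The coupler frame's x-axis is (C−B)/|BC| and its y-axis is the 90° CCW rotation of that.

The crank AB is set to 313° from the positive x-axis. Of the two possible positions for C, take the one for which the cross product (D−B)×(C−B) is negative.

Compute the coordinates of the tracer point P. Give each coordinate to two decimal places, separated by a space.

A=(0,0), D=(9.00,0)
B = A + 4.00·(cos313°, sin313°) = (2.7280, -2.9254)
|BD| = 6.9207
circle(B,8.00) ∩ circle(D,6.00): a=5.4833, h=5.8253
  candidates: C₊=(5.2349,4.6716) cross=40.315; C₋=(10.1597,-5.8869) cross=-40.315
  mode - wants cross < 0 → take C=(10.1597,-5.8869) (cross=-40.315)
ex = (C−B)/|BC| = (0.9290,-0.3702); ey = (0.3702,0.9290)
P = B + -0.75·ex + 1.01·ey = (2.4052,-1.7095)

2.41 -1.71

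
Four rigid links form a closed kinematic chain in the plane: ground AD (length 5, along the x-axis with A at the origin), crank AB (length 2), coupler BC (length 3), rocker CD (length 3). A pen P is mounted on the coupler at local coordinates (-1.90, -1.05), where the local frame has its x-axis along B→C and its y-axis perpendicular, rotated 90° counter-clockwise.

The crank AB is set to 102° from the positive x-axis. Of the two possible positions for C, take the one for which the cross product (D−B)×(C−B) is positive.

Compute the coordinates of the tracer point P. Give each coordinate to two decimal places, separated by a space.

A=(0,0), D=(5.00,0)
B = A + 2.00·(cos102°, sin102°) = (-0.4158, 1.9563)
|BD| = 5.7583
circle(B,3.00) ∩ circle(D,3.00): a=2.8792, h=0.8429
  candidates: C₊=(2.5784,1.7709) cross=4.854; C₋=(2.0057,0.1854) cross=-4.854
  mode + wants cross > 0 → take C=(2.5784,1.7709) (cross=4.854)
ex = (C−B)/|BC| = (0.9981,-0.0618); ey = (0.0618,0.9981)
P = B + -1.90·ex + -1.05·ey = (-2.3771,1.0257)

-2.38 1.03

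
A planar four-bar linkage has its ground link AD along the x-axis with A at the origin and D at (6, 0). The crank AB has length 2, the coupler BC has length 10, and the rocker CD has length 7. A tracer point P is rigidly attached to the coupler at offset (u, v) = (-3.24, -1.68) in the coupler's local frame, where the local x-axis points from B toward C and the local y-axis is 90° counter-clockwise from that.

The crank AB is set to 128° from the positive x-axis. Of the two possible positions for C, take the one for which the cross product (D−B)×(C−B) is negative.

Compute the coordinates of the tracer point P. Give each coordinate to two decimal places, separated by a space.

A=(0,0), D=(6.00,0)
B = A + 2.00·(cos128°, sin128°) = (-1.2313, 1.5760)
|BD| = 7.4011
circle(B,10.00) ∩ circle(D,7.00): a=7.1460, h=6.9954
  candidates: C₊=(7.2404,6.8892) cross=51.773; C₋=(4.2611,-6.7806) cross=-51.773
  mode - wants cross < 0 → take C=(4.2611,-6.7806) (cross=-51.773)
ex = (C−B)/|BC| = (0.5492,-0.8357); ey = (0.8357,0.5492)
P = B + -3.24·ex + -1.68·ey = (-4.4148,3.3608)

-4.41 3.36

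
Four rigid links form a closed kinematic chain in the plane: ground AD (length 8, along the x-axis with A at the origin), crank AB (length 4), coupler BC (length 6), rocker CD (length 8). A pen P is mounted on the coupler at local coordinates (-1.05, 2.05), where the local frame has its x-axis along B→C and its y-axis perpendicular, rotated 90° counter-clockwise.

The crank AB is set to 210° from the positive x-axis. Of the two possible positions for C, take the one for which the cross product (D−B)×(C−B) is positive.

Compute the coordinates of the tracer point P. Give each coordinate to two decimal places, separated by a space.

-5.71 -1.47

A=(0,0), D=(8.00,0)
B = A + 4.00·(cos210°, sin210°) = (-3.4641, -2.0000)
|BD| = 11.6373
circle(B,6.00) ∩ circle(D,8.00): a=4.6156, h=3.8336
  candidates: C₊=(0.4240,2.5698) cross=44.612; C₋=(1.7417,-4.9833) cross=-44.612
  mode + wants cross > 0 → take C=(0.4240,2.5698) (cross=44.612)
ex = (C−B)/|BC| = (0.6480,0.7616); ey = (-0.7616,0.6480)
P = B + -1.05·ex + 2.05·ey = (-5.7059,-1.4713)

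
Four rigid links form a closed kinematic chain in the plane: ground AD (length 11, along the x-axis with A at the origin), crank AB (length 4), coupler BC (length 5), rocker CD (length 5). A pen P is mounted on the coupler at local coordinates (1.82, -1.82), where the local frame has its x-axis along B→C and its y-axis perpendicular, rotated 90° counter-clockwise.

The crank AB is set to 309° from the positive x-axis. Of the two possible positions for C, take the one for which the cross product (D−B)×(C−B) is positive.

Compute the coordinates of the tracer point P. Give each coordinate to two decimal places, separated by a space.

A=(0,0), D=(11.00,0)
B = A + 4.00·(cos309°, sin309°) = (2.5173, -3.1086)
|BD| = 9.0344
circle(B,5.00) ∩ circle(D,5.00): a=4.5172, h=2.1436
  candidates: C₊=(6.0211,0.4584) cross=19.366; C₋=(7.4962,-3.5670) cross=-19.366
  mode + wants cross > 0 → take C=(6.0211,0.4584) (cross=19.366)
ex = (C−B)/|BC| = (0.7008,0.7134); ey = (-0.7134,0.7008)
P = B + 1.82·ex + -1.82·ey = (5.0910,-3.0856)

5.09 -3.09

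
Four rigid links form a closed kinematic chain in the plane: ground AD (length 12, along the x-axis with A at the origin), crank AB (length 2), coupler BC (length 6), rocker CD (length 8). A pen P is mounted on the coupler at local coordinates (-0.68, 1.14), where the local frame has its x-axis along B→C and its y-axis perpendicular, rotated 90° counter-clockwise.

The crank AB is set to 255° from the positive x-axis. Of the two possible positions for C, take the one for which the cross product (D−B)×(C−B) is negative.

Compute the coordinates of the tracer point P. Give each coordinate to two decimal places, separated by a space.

-0.75 -0.63

A=(0,0), D=(12.00,0)
B = A + 2.00·(cos255°, sin255°) = (-0.5176, -1.9319)
|BD| = 12.6658
circle(B,6.00) ∩ circle(D,8.00): a=5.2276, h=2.9449
  candidates: C₊=(4.1996,1.7759) cross=37.300; C₋=(5.0979,-4.0450) cross=-37.300
  mode - wants cross < 0 → take C=(5.0979,-4.0450) (cross=-37.300)
ex = (C−B)/|BC| = (0.9359,-0.3522); ey = (0.3522,0.9359)
P = B + -0.68·ex + 1.14·ey = (-0.7526,-0.6254)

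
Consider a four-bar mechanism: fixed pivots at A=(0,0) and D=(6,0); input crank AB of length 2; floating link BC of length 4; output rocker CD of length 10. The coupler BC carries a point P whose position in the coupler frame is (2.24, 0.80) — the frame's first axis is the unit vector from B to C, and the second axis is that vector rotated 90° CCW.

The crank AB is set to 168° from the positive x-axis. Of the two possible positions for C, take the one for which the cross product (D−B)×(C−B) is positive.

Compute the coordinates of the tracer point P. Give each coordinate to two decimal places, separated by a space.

A=(0,0), D=(6.00,0)
B = A + 2.00·(cos168°, sin168°) = (-1.9563, 0.4158)
|BD| = 7.9672
circle(B,4.00) ∩ circle(D,10.00): a=-1.2881, h=3.7869
  candidates: C₊=(-3.0450,4.2648) cross=30.171; C₋=(-3.4403,-3.2987) cross=-30.171
  mode + wants cross > 0 → take C=(-3.0450,4.2648) (cross=30.171)
ex = (C−B)/|BC| = (-0.2722,0.9623); ey = (-0.9623,-0.2722)
P = B + 2.24·ex + 0.80·ey = (-3.3357,2.3535)

-3.34 2.35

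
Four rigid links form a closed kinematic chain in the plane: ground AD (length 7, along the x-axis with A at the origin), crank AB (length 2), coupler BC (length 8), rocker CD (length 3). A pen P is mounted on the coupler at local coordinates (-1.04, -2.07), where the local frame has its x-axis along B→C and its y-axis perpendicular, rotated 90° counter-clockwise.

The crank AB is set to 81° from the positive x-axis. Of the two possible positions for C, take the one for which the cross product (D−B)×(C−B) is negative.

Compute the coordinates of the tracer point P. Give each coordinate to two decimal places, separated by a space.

A=(0,0), D=(7.00,0)
B = A + 2.00·(cos81°, sin81°) = (0.3129, 1.9754)
|BD| = 6.9728
circle(B,8.00) ∩ circle(D,3.00): a=7.4303, h=2.9649
  candidates: C₊=(8.2787,2.7138) cross=20.674; C₋=(6.5988,-2.9731) cross=-20.674
  mode - wants cross < 0 → take C=(6.5988,-2.9731) (cross=-20.674)
ex = (C−B)/|BC| = (0.7857,-0.6186); ey = (0.6186,0.7857)
P = B + -1.04·ex + -2.07·ey = (-1.7847,0.9922)

-1.78 0.99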